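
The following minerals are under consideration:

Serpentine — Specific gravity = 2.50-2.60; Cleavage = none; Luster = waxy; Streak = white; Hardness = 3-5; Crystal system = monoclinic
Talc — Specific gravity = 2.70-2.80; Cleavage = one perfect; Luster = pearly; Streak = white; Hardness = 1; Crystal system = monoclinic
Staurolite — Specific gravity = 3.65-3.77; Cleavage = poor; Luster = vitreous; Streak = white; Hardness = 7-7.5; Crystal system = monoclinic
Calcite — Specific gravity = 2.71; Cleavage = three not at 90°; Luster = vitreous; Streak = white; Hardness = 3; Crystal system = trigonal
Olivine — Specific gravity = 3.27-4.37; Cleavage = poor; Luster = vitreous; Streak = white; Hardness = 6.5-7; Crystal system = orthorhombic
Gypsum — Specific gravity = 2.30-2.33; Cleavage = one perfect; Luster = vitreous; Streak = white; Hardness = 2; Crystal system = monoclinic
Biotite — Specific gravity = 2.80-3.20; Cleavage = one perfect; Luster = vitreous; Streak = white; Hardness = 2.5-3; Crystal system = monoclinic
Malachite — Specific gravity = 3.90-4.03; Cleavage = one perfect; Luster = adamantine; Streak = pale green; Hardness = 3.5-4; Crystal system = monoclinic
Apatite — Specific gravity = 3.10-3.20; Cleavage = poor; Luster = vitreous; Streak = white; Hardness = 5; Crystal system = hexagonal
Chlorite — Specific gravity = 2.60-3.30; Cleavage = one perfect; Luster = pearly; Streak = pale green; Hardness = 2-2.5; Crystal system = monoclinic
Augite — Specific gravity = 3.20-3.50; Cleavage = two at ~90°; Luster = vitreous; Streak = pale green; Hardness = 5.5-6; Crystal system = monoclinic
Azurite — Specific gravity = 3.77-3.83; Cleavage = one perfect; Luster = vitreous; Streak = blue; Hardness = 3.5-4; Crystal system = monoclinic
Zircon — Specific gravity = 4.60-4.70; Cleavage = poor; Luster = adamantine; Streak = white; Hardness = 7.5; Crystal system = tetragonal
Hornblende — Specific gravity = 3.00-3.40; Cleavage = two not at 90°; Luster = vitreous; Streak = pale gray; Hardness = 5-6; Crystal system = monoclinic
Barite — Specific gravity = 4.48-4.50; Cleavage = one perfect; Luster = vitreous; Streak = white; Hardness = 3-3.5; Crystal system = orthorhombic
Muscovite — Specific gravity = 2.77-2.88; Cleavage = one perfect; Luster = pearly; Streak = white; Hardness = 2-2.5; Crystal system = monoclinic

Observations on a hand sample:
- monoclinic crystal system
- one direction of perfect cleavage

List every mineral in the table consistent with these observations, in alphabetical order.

Azurite, Biotite, Chlorite, Gypsum, Malachite, Muscovite, Talc

Monoclinic crystal system eliminates Calcite, Olivine, Apatite, Zircon, Barite.
One direction of perfect cleavage eliminates Serpentine, Staurolite, Augite, Hornblende.
Remaining candidates: Azurite, Biotite, Chlorite, Gypsum, Malachite, Muscovite, Talc.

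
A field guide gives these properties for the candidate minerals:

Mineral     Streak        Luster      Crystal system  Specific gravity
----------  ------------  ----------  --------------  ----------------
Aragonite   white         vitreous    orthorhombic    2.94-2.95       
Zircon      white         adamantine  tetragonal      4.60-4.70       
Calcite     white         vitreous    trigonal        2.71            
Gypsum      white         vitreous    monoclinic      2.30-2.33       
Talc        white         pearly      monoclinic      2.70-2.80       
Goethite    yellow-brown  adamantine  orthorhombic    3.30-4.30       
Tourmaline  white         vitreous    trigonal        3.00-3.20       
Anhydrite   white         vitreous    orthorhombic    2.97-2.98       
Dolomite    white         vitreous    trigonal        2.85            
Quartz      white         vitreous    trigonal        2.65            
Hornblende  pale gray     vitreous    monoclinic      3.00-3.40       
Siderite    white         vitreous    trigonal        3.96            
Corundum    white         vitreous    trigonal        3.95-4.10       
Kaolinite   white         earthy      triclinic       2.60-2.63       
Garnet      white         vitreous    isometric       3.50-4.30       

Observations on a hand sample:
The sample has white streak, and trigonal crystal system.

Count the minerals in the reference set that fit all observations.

6

White streak eliminates Goethite, Hornblende.
Trigonal crystal system: leaves Calcite, Tourmaline, Dolomite, Quartz, Siderite, Corundum.
Consistent with every observation: Calcite, Corundum, Dolomite, Quartz, Siderite, Tourmaline.
That is 6 minerals.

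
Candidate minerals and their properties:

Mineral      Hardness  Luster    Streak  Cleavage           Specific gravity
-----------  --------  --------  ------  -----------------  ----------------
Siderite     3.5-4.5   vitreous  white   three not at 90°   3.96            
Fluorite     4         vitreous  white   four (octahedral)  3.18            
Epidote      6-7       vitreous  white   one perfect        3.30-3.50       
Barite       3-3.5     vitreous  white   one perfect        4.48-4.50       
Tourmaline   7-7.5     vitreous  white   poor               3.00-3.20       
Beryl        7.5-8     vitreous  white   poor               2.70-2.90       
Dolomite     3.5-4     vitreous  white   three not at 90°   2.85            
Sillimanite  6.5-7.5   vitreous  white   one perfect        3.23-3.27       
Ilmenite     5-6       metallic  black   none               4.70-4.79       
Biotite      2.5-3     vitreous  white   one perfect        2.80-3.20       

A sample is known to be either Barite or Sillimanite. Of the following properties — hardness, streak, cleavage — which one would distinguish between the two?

hardness

Hardness: Barite 3-3.5, Sillimanite 6.5-7.5 — different.
Streak: both white — no difference.
Cleavage: both one perfect — no difference.
Hardness is the diagnostic property here.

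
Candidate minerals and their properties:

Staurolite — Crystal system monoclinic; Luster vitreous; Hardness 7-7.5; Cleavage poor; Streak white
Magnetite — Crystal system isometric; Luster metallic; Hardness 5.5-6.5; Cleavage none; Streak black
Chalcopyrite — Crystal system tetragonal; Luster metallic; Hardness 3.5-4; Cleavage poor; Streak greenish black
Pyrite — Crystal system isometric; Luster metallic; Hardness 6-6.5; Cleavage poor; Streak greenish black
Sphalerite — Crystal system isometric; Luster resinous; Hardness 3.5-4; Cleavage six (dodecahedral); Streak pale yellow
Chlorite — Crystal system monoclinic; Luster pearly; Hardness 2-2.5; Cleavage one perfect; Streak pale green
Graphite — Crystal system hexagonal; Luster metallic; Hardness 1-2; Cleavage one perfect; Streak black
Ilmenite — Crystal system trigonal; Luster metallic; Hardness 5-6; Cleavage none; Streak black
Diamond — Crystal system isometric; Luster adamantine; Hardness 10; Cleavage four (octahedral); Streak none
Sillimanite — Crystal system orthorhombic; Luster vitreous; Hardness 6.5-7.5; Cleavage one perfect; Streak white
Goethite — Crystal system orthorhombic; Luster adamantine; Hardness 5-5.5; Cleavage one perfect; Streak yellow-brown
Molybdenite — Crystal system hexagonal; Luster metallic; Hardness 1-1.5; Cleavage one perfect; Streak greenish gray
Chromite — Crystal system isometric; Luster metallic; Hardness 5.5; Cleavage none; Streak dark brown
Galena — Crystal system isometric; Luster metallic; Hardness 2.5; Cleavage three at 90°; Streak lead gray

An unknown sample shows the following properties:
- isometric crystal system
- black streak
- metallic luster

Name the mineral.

Magnetite

Isometric crystal system — Magnetite, Pyrite, Sphalerite, Diamond, Chromite, Galena remain.
Black streak — leaves Magnetite.
Metallic luster — all remaining candidates fit.
The only mineral consistent with every observation is Magnetite.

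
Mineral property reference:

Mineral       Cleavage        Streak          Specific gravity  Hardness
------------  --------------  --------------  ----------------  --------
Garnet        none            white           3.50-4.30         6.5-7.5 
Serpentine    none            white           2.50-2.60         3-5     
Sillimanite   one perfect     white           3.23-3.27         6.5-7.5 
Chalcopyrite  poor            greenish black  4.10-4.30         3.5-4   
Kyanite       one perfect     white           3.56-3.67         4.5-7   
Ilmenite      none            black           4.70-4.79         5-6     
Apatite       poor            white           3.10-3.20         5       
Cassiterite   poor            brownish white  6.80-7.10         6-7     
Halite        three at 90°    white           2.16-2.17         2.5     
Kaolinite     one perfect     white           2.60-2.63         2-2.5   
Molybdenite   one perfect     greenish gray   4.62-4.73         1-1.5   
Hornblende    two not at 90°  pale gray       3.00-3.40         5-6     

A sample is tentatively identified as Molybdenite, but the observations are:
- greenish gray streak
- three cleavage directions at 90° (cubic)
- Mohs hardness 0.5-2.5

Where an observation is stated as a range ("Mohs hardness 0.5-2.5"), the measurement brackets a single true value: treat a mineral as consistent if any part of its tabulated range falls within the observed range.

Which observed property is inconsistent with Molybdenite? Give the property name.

cleavage

Greenish gray streak: Molybdenite has greenish gray streak — consistent.
Three cleavage directions at 90° (cubic): Molybdenite has cleavage one perfect — does not match.
Mohs hardness 0.5-2.5: Molybdenite has hardness 1-1.5 — consistent.
Everything matches except the cleavage.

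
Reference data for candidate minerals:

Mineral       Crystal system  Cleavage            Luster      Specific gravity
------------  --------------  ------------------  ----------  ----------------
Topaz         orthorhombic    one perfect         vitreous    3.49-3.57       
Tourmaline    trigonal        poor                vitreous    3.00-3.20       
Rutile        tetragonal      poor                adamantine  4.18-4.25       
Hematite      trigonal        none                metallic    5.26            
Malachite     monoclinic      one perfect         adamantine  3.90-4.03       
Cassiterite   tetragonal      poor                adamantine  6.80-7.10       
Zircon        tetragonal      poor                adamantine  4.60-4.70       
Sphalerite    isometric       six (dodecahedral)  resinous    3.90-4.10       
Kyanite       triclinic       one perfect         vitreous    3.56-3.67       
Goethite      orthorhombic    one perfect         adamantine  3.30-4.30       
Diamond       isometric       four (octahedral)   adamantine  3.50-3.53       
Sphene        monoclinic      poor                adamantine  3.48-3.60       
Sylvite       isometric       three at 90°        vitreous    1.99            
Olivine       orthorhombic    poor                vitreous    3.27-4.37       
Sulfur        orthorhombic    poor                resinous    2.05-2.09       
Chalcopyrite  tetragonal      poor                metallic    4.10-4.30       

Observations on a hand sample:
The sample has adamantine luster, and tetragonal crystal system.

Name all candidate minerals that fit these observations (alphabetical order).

Adamantine luster: leaves Rutile, Malachite, Cassiterite, Zircon, Goethite, Diamond, Sphene.
Tetragonal crystal system: narrows the field to Rutile, Cassiterite, Zircon.
Remaining candidates: Cassiterite, Rutile, Zircon.

Cassiterite, Rutile, Zircon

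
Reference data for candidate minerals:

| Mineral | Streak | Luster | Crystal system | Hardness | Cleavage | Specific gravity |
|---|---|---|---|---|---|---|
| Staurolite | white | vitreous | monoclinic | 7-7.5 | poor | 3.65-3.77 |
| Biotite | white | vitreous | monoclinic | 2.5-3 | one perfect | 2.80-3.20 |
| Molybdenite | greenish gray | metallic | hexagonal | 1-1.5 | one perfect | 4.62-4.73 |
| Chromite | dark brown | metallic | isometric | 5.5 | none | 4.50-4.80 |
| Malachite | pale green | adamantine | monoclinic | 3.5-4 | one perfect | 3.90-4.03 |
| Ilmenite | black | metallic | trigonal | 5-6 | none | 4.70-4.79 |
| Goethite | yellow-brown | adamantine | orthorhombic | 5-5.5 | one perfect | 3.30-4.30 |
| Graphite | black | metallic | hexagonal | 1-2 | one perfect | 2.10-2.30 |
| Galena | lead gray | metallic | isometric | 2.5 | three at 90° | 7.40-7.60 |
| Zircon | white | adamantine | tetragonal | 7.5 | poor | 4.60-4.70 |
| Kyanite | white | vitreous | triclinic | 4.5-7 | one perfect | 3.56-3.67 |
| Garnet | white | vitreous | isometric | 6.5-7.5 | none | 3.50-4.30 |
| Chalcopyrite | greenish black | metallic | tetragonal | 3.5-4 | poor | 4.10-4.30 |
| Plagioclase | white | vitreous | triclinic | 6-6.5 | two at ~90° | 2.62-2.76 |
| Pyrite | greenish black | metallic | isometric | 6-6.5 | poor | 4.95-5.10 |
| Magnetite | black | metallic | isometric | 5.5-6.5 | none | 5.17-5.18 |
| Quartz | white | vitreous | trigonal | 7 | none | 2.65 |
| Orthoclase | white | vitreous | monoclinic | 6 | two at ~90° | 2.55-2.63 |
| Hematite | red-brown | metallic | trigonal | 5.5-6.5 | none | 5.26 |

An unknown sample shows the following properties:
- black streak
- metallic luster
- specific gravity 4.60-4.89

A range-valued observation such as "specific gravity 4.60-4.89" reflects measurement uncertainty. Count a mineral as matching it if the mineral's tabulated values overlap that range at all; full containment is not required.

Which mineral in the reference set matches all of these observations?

Black streak: Ilmenite, Graphite, Magnetite remain.
Metallic luster: all remaining candidates fit.
Specific gravity 4.60-4.89: Ilmenite remains.
Ilmenite is the sole remaining match.

Ilmenite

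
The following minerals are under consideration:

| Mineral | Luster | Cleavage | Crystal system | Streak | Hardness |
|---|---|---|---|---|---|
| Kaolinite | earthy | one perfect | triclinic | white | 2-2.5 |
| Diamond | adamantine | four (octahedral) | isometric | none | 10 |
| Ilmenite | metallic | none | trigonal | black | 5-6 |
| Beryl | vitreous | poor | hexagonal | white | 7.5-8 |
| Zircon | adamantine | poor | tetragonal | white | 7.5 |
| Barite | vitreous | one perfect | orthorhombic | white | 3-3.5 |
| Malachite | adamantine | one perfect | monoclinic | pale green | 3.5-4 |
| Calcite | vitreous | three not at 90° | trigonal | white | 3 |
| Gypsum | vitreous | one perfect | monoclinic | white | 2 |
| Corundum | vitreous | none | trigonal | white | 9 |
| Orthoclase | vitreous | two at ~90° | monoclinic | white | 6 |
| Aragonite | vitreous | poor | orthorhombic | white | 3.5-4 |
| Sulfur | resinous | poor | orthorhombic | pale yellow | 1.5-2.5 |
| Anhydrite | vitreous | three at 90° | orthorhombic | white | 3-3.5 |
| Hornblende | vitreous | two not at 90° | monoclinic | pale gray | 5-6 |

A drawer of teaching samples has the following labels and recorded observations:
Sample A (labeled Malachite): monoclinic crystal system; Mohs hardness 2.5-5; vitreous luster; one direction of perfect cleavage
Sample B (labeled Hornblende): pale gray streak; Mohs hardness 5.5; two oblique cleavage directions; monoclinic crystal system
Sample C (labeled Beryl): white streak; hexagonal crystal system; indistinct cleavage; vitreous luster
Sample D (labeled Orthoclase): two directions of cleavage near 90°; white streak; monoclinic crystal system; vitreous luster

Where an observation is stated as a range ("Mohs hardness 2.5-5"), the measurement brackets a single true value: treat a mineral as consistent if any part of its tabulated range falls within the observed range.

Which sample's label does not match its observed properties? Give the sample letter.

Sample A: vitreous luster is outside the reference for Malachite (adamantine luster) — mislabeled.
Sample B: nothing contradicts Hornblende.
Sample C: nothing contradicts Beryl.
Sample D: nothing contradicts Orthoclase.
Only sample A is inconsistent with its label.

A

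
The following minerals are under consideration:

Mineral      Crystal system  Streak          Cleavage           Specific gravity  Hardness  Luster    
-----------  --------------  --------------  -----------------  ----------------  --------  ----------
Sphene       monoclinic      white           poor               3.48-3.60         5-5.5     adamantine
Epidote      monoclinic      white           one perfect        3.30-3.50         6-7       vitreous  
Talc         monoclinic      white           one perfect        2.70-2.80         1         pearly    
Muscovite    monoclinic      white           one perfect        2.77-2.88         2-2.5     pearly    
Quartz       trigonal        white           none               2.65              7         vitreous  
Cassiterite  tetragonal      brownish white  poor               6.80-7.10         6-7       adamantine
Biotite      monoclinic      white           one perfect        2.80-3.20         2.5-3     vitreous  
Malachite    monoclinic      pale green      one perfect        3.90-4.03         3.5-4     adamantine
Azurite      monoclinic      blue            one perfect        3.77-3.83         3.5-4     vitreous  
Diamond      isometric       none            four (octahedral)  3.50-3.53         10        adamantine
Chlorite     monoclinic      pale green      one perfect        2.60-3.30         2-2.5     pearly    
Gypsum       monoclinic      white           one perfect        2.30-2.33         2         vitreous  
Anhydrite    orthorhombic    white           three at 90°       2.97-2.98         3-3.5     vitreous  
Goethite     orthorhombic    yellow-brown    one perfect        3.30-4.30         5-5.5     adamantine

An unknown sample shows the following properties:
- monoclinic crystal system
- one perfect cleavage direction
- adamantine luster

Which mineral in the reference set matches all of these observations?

Malachite

Monoclinic crystal system rules out Quartz, Cassiterite, Diamond, Anhydrite, Goethite.
One perfect cleavage direction excludes Sphene.
Adamantine luster — leaves Malachite.
The only mineral consistent with every observation is Malachite.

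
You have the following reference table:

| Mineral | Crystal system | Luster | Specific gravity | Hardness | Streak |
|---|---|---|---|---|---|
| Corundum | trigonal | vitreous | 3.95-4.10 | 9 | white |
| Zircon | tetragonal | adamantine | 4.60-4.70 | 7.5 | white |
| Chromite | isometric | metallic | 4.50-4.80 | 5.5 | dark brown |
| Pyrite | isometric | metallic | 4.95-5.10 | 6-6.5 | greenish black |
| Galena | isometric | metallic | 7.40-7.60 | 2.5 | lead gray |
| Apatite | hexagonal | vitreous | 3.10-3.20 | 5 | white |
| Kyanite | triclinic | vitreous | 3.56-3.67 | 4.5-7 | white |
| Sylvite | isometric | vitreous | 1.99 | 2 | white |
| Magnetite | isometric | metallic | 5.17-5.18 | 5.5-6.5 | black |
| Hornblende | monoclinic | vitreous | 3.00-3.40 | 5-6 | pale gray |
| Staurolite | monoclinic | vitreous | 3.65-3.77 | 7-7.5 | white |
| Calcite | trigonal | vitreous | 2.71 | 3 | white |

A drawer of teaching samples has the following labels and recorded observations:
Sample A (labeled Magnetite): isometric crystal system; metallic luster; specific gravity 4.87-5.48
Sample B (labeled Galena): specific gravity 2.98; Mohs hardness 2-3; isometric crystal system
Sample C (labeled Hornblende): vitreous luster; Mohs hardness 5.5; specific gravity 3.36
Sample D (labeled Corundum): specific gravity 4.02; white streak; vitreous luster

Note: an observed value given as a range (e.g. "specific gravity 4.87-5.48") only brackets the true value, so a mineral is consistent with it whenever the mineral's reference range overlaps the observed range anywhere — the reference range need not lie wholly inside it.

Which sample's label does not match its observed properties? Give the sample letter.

Sample A: observations are consistent with Magnetite.
Sample B: specific gravity 2.98 is outside the reference for Galena (SG 7.40-7.60) — mislabeled.
Sample C: observations are consistent with Hornblende.
Sample D: observations are consistent with Corundum.
Sample B is the mislabeled one.

B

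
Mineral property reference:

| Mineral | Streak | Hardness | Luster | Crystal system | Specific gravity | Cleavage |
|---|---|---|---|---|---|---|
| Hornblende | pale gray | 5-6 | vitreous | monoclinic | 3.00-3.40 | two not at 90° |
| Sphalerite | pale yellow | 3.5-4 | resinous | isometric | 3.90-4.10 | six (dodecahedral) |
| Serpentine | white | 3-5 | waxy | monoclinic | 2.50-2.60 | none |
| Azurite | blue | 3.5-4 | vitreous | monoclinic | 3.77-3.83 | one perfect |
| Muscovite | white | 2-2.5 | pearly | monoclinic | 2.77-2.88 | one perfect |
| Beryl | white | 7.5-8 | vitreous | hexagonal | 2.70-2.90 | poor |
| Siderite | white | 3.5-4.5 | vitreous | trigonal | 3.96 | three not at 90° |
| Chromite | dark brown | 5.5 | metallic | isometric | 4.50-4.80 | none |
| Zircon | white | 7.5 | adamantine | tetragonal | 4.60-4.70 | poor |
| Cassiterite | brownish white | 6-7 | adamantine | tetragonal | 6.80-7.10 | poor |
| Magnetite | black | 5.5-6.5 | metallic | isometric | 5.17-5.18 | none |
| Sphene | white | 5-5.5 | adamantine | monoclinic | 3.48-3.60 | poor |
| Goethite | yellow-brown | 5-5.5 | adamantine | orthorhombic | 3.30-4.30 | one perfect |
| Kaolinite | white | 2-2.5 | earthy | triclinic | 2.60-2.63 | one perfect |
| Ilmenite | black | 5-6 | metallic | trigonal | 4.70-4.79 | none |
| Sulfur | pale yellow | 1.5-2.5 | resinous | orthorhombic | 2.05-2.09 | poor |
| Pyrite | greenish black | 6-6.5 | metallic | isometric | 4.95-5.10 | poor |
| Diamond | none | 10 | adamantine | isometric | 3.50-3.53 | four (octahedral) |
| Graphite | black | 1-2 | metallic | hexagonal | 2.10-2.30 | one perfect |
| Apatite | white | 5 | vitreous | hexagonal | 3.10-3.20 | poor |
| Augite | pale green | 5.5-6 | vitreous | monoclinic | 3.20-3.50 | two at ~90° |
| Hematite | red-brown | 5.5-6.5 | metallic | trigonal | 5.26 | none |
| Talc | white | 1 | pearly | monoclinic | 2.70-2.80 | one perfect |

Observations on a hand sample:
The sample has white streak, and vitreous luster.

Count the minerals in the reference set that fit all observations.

3

White streak: narrows the field to Serpentine, Muscovite, Beryl, Siderite, Zircon, Sphene, Kaolinite, Apatite, Talc.
Vitreous luster: Beryl, Siderite, Apatite remain.
Remaining candidates: Apatite, Beryl, Siderite.
That is 3 minerals.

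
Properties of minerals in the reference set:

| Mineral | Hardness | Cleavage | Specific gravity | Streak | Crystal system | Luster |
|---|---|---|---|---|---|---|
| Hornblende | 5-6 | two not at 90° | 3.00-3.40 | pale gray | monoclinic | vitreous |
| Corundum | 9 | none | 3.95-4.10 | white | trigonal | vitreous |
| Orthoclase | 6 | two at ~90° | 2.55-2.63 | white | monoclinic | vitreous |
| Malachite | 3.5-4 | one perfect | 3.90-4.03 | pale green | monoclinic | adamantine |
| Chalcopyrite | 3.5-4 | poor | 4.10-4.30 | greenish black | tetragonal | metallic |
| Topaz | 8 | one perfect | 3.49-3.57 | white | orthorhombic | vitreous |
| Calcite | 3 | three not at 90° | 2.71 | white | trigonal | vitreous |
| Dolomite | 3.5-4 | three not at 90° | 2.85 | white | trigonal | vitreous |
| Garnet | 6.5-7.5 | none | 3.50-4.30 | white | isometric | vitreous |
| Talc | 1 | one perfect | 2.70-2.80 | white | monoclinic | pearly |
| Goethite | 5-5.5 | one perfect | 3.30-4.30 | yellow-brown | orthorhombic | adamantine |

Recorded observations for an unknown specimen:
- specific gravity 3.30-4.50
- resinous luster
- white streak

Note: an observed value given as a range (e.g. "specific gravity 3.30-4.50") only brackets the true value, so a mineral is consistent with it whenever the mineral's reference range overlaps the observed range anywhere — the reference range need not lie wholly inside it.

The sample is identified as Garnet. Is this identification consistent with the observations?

Inconsistent

Specific gravity 3.30-4.50 — fits Garnet (SG 3.50-4.30).
Resinous luster — Garnet has vitreous luster; inconsistent.
White streak — fits Garnet (white streak).
Luster alone is enough to reject Garnet.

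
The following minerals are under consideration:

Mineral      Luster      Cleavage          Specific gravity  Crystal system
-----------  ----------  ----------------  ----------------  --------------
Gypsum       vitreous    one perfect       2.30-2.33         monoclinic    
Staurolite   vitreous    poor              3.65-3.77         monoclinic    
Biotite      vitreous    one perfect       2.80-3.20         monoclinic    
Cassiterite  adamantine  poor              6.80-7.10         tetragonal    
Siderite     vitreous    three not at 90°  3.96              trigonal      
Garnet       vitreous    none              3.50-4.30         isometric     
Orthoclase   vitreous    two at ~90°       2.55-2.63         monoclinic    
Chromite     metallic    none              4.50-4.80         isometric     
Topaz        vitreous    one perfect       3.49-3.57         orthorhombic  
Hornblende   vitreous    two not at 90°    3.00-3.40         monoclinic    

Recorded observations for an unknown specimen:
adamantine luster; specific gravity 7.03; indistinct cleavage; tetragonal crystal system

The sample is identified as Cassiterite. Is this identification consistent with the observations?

Consistent

Adamantine luster — is consistent with Cassiterite (adamantine luster).
Specific gravity 7.03 — is consistent with Cassiterite (SG 6.80-7.10).
Indistinct cleavage — is consistent with Cassiterite (cleavage poor).
Tetragonal crystal system — is consistent with Cassiterite (tetragonal system).
Nothing contradicts Cassiterite.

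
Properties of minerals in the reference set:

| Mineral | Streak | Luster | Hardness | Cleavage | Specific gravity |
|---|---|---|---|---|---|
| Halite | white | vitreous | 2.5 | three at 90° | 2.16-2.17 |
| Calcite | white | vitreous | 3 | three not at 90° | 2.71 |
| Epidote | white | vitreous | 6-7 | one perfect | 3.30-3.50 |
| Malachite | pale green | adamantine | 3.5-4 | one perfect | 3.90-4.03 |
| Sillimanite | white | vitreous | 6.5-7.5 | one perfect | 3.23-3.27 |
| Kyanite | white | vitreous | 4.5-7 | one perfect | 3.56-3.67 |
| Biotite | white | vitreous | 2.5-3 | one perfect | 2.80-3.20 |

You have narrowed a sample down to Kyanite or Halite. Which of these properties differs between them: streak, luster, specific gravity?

specific gravity

Streak: both white — no difference.
Luster: both vitreous — no difference.
Specific gravity: Kyanite 3.56-3.67, Halite 2.16-2.17 — distinct.
Of the listed properties, specific gravity is the one that separates them.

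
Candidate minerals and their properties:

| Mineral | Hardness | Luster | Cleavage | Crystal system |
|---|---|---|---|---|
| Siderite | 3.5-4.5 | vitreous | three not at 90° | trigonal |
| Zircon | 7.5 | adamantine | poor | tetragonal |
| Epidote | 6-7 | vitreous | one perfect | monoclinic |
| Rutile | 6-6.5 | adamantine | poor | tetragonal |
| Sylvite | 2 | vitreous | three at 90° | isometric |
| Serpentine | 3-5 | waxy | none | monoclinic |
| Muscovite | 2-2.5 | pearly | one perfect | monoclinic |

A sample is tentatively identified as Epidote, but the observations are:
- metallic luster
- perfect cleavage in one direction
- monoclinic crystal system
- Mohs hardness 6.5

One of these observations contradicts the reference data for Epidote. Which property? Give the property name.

Metallic luster: Epidote has vitreous luster — does not match.
Perfect cleavage in one direction: Epidote has cleavage one perfect — matches.
Monoclinic crystal system: Epidote has monoclinic system — matches.
Mohs hardness 6.5: Epidote has hardness 6-7 — matches.
The luster is the one property that does not fit.

luster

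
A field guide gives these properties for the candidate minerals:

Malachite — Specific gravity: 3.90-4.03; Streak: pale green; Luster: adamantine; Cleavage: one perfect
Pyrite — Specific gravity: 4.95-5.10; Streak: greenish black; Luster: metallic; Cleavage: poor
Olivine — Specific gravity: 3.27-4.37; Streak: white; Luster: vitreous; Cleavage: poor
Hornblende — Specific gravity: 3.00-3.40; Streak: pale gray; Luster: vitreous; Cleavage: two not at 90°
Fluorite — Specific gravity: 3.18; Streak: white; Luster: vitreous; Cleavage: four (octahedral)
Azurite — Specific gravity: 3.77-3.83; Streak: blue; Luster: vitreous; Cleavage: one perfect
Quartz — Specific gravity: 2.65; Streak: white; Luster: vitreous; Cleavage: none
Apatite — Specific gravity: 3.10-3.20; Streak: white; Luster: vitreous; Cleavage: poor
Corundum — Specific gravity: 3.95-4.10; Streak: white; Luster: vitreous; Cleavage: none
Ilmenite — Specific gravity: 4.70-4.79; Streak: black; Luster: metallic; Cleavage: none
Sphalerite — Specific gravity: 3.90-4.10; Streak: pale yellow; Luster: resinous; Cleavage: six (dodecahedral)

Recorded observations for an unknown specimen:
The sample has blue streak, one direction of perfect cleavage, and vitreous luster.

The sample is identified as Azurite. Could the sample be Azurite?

Blue streak — matches Azurite (blue streak).
One direction of perfect cleavage — matches Azurite (cleavage one perfect).
Vitreous luster — matches Azurite (vitreous luster).
Every observed property is compatible with the reference values for Azurite.

Consistent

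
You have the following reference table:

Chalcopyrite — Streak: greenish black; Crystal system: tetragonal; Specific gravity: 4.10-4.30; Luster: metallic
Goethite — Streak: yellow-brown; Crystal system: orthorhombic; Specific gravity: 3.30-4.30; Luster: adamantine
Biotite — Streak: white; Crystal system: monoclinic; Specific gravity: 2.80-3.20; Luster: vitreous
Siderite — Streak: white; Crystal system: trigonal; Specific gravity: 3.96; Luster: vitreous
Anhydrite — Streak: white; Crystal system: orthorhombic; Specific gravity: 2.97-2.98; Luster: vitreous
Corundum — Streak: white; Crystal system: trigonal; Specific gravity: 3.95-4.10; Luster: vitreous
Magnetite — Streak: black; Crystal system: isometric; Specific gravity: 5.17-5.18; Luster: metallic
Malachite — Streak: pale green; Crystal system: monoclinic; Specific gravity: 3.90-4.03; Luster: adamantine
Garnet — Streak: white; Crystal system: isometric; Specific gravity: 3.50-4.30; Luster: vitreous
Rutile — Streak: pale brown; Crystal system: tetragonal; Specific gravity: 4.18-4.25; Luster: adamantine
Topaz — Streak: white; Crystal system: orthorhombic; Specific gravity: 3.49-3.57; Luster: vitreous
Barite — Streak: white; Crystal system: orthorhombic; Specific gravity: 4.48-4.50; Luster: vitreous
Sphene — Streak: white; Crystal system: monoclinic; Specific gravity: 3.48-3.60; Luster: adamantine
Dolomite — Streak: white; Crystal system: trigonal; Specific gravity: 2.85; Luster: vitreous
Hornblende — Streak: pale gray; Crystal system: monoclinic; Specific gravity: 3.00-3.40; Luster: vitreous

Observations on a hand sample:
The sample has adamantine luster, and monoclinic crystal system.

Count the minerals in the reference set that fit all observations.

Adamantine luster — only Goethite, Malachite, Rutile, Sphene remain.
Monoclinic crystal system eliminates Goethite, Rutile.
The minerals that satisfy all observations are Malachite, Sphene.
That is 2 minerals.

2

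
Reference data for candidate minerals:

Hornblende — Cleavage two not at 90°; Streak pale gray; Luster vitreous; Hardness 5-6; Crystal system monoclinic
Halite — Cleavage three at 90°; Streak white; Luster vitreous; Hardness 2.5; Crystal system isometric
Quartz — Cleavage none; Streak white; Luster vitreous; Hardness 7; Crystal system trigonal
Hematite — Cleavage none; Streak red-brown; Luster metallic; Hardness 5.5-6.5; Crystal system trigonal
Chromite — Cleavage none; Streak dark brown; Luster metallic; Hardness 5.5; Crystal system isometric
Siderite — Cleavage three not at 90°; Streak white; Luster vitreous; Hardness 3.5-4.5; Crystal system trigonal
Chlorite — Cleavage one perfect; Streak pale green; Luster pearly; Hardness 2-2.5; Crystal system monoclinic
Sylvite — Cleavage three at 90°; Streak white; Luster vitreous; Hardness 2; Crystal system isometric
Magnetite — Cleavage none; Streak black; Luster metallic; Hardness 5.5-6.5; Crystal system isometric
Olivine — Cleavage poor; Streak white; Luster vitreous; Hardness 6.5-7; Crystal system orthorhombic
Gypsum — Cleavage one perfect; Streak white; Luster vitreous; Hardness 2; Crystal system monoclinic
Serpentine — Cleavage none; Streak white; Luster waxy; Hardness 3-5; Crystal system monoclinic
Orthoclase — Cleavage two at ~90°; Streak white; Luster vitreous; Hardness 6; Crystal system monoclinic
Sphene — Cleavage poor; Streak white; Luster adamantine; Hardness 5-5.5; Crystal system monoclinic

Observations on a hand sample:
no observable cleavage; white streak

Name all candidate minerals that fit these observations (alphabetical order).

No observable cleavage — leaves Quartz, Hematite, Chromite, Magnetite, Serpentine.
White streak — narrows the field to Quartz, Serpentine.
Remaining candidates: Quartz, Serpentine.

Quartz, Serpentine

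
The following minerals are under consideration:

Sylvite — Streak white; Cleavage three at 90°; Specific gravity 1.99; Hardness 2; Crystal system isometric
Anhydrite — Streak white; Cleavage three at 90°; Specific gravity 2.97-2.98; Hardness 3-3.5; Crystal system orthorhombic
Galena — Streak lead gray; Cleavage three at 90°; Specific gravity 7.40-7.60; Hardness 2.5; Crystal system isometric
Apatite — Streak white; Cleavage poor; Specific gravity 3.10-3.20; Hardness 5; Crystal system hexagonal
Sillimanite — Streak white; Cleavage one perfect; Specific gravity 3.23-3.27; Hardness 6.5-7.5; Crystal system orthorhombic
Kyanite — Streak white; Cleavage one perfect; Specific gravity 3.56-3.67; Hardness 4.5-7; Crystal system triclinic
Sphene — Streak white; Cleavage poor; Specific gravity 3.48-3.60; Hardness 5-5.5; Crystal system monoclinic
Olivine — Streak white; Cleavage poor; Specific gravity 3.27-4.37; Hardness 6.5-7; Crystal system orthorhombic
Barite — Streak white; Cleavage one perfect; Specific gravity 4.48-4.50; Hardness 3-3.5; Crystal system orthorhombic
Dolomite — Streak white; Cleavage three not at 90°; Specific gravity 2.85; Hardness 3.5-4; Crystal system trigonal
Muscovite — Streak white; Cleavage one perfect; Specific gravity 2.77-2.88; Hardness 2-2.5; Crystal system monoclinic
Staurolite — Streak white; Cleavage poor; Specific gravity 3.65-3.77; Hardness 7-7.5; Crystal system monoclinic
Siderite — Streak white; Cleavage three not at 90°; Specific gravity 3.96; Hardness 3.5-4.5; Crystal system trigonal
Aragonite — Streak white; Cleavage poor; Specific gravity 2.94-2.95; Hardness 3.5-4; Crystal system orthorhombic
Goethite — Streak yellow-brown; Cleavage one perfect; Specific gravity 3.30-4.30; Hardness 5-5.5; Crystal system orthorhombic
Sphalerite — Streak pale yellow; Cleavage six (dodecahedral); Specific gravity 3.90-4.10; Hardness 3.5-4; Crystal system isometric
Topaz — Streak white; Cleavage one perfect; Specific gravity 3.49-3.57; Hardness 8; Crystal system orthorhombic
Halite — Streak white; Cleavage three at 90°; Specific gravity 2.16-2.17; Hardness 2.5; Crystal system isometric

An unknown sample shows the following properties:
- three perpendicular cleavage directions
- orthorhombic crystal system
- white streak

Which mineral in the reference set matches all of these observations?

Three perpendicular cleavage directions: Sylvite, Anhydrite, Galena, Halite remain.
Orthorhombic crystal system: only Anhydrite remains.
White streak: consistent with all remaining minerals.
Anhydrite is the sole remaining match.

Anhydrite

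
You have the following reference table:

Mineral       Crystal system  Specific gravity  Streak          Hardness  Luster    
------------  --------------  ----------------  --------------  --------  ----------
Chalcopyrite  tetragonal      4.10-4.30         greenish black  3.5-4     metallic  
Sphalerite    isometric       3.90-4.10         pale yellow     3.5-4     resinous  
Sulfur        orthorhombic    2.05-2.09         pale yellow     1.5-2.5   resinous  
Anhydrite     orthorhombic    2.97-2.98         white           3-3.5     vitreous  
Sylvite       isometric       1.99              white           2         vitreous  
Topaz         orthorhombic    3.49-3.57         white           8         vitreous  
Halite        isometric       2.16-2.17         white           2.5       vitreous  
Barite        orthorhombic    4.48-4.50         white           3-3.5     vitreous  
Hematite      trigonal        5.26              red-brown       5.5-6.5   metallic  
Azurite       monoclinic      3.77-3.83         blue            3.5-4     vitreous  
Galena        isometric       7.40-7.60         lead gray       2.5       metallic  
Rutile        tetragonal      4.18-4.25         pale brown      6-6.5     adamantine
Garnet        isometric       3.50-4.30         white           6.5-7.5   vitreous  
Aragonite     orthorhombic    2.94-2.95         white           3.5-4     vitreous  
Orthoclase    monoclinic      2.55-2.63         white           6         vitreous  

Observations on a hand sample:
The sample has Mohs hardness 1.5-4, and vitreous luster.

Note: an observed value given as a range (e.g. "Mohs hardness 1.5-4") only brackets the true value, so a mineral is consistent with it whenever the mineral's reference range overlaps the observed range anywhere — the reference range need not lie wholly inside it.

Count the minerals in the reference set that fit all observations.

Mohs hardness 1.5-4 eliminates Topaz, Hematite, Rutile, Garnet, Orthoclase.
Vitreous luster eliminates Chalcopyrite, Sphalerite, Sulfur, Galena.
Remaining candidates: Anhydrite, Aragonite, Azurite, Barite, Halite, Sylvite.
That is 6 minerals.

6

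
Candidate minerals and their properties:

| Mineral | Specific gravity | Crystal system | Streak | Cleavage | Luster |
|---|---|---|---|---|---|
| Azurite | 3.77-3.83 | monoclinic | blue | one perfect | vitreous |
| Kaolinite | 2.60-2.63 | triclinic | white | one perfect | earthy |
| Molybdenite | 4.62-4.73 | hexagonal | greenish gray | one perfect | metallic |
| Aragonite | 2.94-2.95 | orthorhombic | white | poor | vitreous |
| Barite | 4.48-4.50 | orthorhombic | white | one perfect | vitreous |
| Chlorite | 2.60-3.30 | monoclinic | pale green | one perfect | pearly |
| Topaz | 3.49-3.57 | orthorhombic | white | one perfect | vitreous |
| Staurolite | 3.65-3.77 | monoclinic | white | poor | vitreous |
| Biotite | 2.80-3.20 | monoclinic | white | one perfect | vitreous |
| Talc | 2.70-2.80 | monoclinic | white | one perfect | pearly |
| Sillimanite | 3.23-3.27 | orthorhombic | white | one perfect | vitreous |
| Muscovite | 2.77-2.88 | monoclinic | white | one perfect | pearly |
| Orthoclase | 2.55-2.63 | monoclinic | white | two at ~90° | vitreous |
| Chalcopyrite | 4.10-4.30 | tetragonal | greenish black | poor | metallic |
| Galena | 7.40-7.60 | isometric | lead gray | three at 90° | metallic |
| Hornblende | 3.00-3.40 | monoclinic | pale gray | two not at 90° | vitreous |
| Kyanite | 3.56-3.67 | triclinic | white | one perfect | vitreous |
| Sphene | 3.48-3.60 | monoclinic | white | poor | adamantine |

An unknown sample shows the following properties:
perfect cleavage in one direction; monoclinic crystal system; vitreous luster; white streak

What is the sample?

Biotite

Perfect cleavage in one direction — Azurite, Kaolinite, Molybdenite, Barite, Chlorite, Topaz, Biotite, Talc, Sillimanite, Muscovite, Kyanite remain.
Monoclinic crystal system — only Azurite, Chlorite, Biotite, Talc, Muscovite remain.
Vitreous luster — leaves Azurite, Biotite.
White streak excludes Azurite.
Biotite is the sole remaining match.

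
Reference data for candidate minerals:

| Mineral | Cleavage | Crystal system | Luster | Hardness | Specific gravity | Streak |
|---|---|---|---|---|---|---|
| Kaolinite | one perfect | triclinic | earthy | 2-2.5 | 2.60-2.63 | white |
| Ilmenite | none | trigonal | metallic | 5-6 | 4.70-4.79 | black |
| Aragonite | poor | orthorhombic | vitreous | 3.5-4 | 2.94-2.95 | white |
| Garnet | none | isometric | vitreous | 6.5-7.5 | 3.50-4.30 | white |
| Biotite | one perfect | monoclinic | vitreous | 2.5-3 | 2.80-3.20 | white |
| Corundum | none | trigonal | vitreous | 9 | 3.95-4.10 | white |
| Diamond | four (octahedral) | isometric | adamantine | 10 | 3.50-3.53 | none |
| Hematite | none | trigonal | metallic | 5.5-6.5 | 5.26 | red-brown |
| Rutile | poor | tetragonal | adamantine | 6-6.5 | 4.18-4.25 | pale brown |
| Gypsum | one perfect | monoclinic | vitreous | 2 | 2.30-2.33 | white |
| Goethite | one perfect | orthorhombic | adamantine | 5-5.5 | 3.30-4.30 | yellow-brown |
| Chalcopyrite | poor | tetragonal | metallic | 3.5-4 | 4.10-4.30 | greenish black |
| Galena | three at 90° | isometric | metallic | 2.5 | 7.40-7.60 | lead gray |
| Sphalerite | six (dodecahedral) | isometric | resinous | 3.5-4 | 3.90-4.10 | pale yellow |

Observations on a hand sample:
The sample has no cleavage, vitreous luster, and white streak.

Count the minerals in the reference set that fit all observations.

No cleavage: narrows the field to Ilmenite, Garnet, Corundum, Hematite.
Vitreous luster is inconsistent with Ilmenite, Hematite.
White streak: every remaining candidate is consistent.
The minerals that satisfy all observations are Corundum, Garnet.
That is 2 minerals.

2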